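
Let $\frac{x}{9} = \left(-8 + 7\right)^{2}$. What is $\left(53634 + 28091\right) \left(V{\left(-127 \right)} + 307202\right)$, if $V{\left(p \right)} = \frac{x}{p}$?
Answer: $\frac{3188471862625}{127} \approx 2.5106 \cdot 10^{10}$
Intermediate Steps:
$x = 9$ ($x = 9 \left(-8 + 7\right)^{2} = 9 \left(-1\right)^{2} = 9 \cdot 1 = 9$)
$V{\left(p \right)} = \frac{9}{p}$
$\left(53634 + 28091\right) \left(V{\left(-127 \right)} + 307202\right) = \left(53634 + 28091\right) \left(\frac{9}{-127} + 307202\right) = 81725 \left(9 \left(- \frac{1}{127}\right) + 307202\right) = 81725 \left(- \frac{9}{127} + 307202\right) = 81725 \cdot \frac{39014645}{127} = \frac{3188471862625}{127}$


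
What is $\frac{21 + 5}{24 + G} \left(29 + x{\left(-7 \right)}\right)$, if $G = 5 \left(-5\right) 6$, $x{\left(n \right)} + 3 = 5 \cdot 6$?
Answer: $- \frac{104}{9} \approx -11.556$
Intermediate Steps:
$x{\left(n \right)} = 27$ ($x{\left(n \right)} = -3 + 5 \cdot 6 = -3 + 30 = 27$)
$G = -150$ ($G = \left(-25\right) 6 = -150$)
$\frac{21 + 5}{24 + G} \left(29 + x{\left(-7 \right)}\right) = \frac{21 + 5}{24 - 150} \left(29 + 27\right) = \frac{26}{-126} \cdot 56 = 26 \left(- \frac{1}{126}\right) 56 = \left(- \frac{13}{63}\right) 56 = - \frac{104}{9}$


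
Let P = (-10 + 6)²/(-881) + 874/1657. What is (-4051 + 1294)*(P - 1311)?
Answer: 5274352199985/1459817 ≈ 3.6130e+6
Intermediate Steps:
P = 743482/1459817 (P = (-4)²*(-1/881) + 874*(1/1657) = 16*(-1/881) + 874/1657 = -16/881 + 874/1657 = 743482/1459817 ≈ 0.50930)
(-4051 + 1294)*(P - 1311) = (-4051 + 1294)*(743482/1459817 - 1311) = -2757*(-1913076605/1459817) = 5274352199985/1459817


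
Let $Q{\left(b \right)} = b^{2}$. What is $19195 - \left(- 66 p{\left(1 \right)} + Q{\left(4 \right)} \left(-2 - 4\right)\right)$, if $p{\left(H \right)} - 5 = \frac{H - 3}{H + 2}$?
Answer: $19577$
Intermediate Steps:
$p{\left(H \right)} = 5 + \frac{-3 + H}{2 + H}$ ($p{\left(H \right)} = 5 + \frac{H - 3}{H + 2} = 5 + \frac{-3 + H}{2 + H}$)
$19195 - \left(- 66 p{\left(1 \right)} + Q{\left(4 \right)} \left(-2 - 4\right)\right) = 19195 - \left(- 66 \frac{7 + 6 \cdot 1}{2 + 1} + 4^{2} \left(-2 - 4\right)\right) = 19195 - \left(- 66 \frac{7 + 6}{3} + 16 \left(-6\right)\right) = 19195 - \left(- 66 \cdot \frac{1}{3} \cdot 13 - 96\right) = 19195 - \left(\left(-66\right) \frac{13}{3} - 96\right) = 19195 - \left(-286 - 96\right) = 19195 - -382 = 19195 + 382 = 19577$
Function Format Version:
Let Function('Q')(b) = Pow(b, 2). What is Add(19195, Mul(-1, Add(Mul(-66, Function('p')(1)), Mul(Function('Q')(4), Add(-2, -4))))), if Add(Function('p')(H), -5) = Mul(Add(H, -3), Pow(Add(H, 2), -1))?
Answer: 19577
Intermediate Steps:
Function('p')(H) = Add(5, Mul(Pow(Add(2, H), -1), Add(-3, H))) (Function('p')(H) = Add(5, Mul(Add(H, -3), Pow(Add(H, 2), -1))) = Add(5, Mul(Add(-3, H), Pow(Add(2, H), -1))) = Add(5, Mul(Pow(Add(2, H), -1), Add(-3, H))))
Add(19195, Mul(-1, Add(Mul(-66, Function('p')(1)), Mul(Function('Q')(4), Add(-2, -4))))) = Add(19195, Mul(-1, Add(Mul(-66, Mul(Pow(Add(2, 1), -1), Add(7, Mul(6, 1)))), Mul(Pow(4, 2), Add(-2, -4))))) = Add(19195, Mul(-1, Add(Mul(-66, Mul(Pow(3, -1), Add(7, 6))), Mul(16, -6)))) = Add(19195, Mul(-1, Add(Mul(-66, Mul(Rational(1, 3), 13)), -96))) = Add(19195, Mul(-1, Add(Mul(-66, Rational(13, 3)), -96))) = Add(19195, Mul(-1, Add(-286, -96))) = Add(19195, Mul(-1, -382)) = Add(19195, 382) = 19577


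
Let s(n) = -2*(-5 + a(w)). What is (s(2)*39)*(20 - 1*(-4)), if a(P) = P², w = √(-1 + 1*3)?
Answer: 5616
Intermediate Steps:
w = √2 (w = √(-1 + 3) = √2 ≈ 1.4142)
s(n) = 6 (s(n) = -2*(-5 + (√2)²) = -2*(-5 + 2) = -2*(-3) = 6)
(s(2)*39)*(20 - 1*(-4)) = (6*39)*(20 - 1*(-4)) = 234*(20 + 4) = 234*24 = 5616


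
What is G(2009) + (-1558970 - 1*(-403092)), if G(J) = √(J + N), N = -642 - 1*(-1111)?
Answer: -1155878 + √2478 ≈ -1.1558e+6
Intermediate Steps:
N = 469 (N = -642 + 1111 = 469)
G(J) = √(469 + J) (G(J) = √(J + 469) = √(469 + J))
G(2009) + (-1558970 - 1*(-403092)) = √(469 + 2009) + (-1558970 - 1*(-403092)) = √2478 + (-1558970 + 403092) = √2478 - 1155878 = -1155878 + √2478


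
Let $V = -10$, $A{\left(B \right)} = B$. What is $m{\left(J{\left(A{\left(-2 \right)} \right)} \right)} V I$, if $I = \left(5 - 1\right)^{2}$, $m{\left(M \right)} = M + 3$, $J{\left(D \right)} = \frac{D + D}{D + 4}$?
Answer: $-160$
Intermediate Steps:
$J{\left(D \right)} = \frac{2 D}{4 + D}$
$m{\left(M \right)} = 3 + M$
$I = 16$ ($I = 4^{2} = 16$)
$m{\left(J{\left(A{\left(-2 \right)} \right)} \right)} V I = \left(3 + 2 \left(-2\right) \frac{1}{4 - 2}\right) \left(-10\right) 16 = \left(3 + 2 \left(-2\right) \frac{1}{2}\right) \left(-10\right) 16 = \left(3 - 2\right) \left(-10\right) 16 = 1 \left(-10\right) 16 = \left(-10\right) 16 = -160$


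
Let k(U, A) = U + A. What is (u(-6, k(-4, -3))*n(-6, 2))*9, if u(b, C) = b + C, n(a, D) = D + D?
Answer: -468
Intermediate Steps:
n(a, D) = 2*D
k(U, A) = A + U
u(b, C) = C + b
(u(-6, k(-4, -3))*n(-6, 2))*9 = (((-3 - 4) - 6)*(2*2))*9 = ((-7 - 6)*4)*9 = -13*4*9 = -52*9 = -468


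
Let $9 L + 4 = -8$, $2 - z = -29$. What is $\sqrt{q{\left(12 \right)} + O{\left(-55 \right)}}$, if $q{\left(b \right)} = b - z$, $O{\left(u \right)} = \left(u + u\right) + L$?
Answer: $\frac{i \sqrt{1173}}{3} \approx 11.416 i$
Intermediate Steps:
$z = 31$ ($z = 2 - -29 = 2 + 29 = 31$)
$L = - \frac{4}{3}$ ($L = - \frac{4}{9} + \frac{1}{9} \left(-8\right) = - \frac{4}{9} - \frac{8}{9} = - \frac{4}{3} \approx -1.3333$)
$O{\left(u \right)} = - \frac{4}{3} + 2 u$ ($O{\left(u \right)} = \left(u + u\right) - \frac{4}{3} = 2 u - \frac{4}{3} = - \frac{4}{3} + 2 u$)
$q{\left(b \right)} = -31 + b$ ($q{\left(b \right)} = b - 31 = -31 + b$)
$\sqrt{q{\left(12 \right)} + O{\left(-55 \right)}} = \sqrt{\left(-31 + 12\right) + \left(- \frac{4}{3} + 2 \left(-55\right)\right)} = \sqrt{-19 - \frac{334}{3}} = \sqrt{- \frac{391}{3}} = \frac{i \sqrt{1173}}{3}$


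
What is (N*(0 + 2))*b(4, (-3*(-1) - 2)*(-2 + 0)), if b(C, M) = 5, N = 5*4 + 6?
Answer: 260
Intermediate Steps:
N = 26 (N = 20 + 6 = 26)
(N*(0 + 2))*b(4, (-3*(-1) - 2)*(-2 + 0)) = (26*(0 + 2))*5 = (26*2)*5 = 52*5 = 260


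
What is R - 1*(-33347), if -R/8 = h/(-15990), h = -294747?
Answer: 88476759/2665 ≈ 33200.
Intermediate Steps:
R = -392996/2665 (R = -(-2357976)/(-15990) = -(-2357976)*(-1)/15990 = -8*98249/5330 = -392996/2665 ≈ -147.47)
R - 1*(-33347) = -392996/2665 - 1*(-33347) = -392996/2665 + 33347 = 88476759/2665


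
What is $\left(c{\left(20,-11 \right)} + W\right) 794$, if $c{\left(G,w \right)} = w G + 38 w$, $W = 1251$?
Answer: $486722$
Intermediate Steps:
$c{\left(G,w \right)} = 38 w + G w$ ($c{\left(G,w \right)} = G w + 38 w = 38 w + G w$)
$\left(c{\left(20,-11 \right)} + W\right) 794 = \left(- 11 \left(38 + 20\right) + 1251\right) 794 = \left(\left(-11\right) 58 + 1251\right) 794 = \left(-638 + 1251\right) 794 = 613 \cdot 794 = 486722$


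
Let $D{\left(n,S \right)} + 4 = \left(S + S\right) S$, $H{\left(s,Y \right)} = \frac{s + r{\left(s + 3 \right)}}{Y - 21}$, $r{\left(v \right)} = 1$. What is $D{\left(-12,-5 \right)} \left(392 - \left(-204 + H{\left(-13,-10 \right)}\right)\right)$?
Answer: $\frac{849344}{31} \approx 27398.0$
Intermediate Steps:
$H{\left(s,Y \right)} = \frac{1 + s}{-21 + Y}$ ($H{\left(s,Y \right)} = \frac{s + 1}{Y - 21} = \frac{1 + s}{-21 + Y}$)
$D{\left(n,S \right)} = -4 + 2 S^{2}$ ($D{\left(n,S \right)} = -4 + \left(S + S\right) S = -4 + 2 S S = -4 + 2 S^{2}$)
$D{\left(-12,-5 \right)} \left(392 - \left(-204 + H{\left(-13,-10 \right)}\right)\right) = \left(-4 + 2 \left(-5\right)^{2}\right) \left(392 + \left(204 - \frac{1 - 13}{-21 - 10}\right)\right) = \left(-4 + 2 \cdot 25\right) \left(392 + \left(204 - \frac{1}{-31} \left(-12\right)\right)\right) = \left(-4 + 50\right) \left(392 + \left(204 - \left(- \frac{1}{31}\right) \left(-12\right)\right)\right) = 46 \left(392 + \left(204 - \frac{12}{31}\right)\right) = 46 \left(392 + \frac{6312}{31}\right) = 46 \cdot \frac{18464}{31} = \frac{849344}{31}$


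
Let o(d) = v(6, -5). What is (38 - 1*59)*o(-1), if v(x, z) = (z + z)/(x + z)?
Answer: 210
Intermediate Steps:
v(x, z) = 2*z/(x + z) (v(x, z) = (2*z)/(x + z) = 2*z/(x + z))
o(d) = -10 (o(d) = 2*(-5)/(6 - 5) = 2*(-5)/1 = 2*(-5)*1 = -10)
(38 - 1*59)*o(-1) = (38 - 1*59)*(-10) = (38 - 59)*(-10) = -21*(-10) = 210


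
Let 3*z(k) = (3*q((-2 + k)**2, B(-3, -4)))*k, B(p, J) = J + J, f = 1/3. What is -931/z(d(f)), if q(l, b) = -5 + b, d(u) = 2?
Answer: 931/26 ≈ 35.808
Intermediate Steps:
f = 1/3 ≈ 0.33333
B(p, J) = 2*J
z(k) = -13*k (z(k) = ((3*(-5 + 2*(-4)))*k)/3 = ((3*(-5 - 8))*k)/3 = ((3*(-13))*k)/3 = (-39*k)/3 = -13*k)
-931/z(d(f)) = -931/((-13*2)) = -931/(-26) = -931*(-1/26) = 931/26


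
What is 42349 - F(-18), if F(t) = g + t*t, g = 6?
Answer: 42019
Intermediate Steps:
F(t) = 6 + t² (F(t) = 6 + t*t = 6 + t²)
42349 - F(-18) = 42349 - (6 + (-18)²) = 42349 - (6 + 324) = 42349 - 1*330 = 42349 - 330 = 42019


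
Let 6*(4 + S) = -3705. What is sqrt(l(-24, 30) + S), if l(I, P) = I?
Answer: I*sqrt(2582)/2 ≈ 25.407*I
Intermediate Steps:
S = -1243/2 (S = -4 + (1/6)*(-3705) = -4 - 1235/2 = -1243/2 ≈ -621.50)
sqrt(l(-24, 30) + S) = sqrt(-24 - 1243/2) = sqrt(-1291/2) = I*sqrt(2582)/2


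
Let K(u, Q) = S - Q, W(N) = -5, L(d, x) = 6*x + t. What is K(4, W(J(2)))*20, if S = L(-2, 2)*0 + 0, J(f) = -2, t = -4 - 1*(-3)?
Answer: 100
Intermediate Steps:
t = -1 (t = -4 + 3 = -1)
L(d, x) = -1 + 6*x (L(d, x) = 6*x - 1 = -1 + 6*x)
S = 0 (S = (-1 + 6*2)*0 + 0 = (-1 + 12)*0 + 0 = 11*0 + 0 = 0 + 0 = 0)
K(u, Q) = -Q (K(u, Q) = 0 - Q = -Q)
K(4, W(J(2)))*20 = -1*(-5)*20 = 5*20 = 100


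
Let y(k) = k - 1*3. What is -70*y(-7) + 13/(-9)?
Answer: 6287/9 ≈ 698.56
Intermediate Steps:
y(k) = -3 + k (y(k) = k - 3 = -3 + k)
-70*y(-7) + 13/(-9) = -70*(-3 - 7) + 13/(-9) = -70*(-10) + 13*(-⅑) = 700 - 13/9 = 6287/9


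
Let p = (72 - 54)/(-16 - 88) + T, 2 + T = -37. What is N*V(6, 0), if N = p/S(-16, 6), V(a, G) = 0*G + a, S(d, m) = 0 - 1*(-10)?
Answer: -6111/260 ≈ -23.504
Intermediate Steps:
T = -39 (T = -2 - 37 = -39)
S(d, m) = 10 (S(d, m) = 0 + 10 = 10)
p = -2037/52 (p = (72 - 54)/(-16 - 88) - 39 = 18/(-104) - 39 = 18*(-1/104) - 39 = -9/52 - 39 = -2037/52 ≈ -39.173)
V(a, G) = a (V(a, G) = 0 + a = a)
N = -2037/520 (N = -2037/52/10 = -2037/52*⅒ = -2037/520 ≈ -3.9173)
N*V(6, 0) = -2037/520*6 = -6111/260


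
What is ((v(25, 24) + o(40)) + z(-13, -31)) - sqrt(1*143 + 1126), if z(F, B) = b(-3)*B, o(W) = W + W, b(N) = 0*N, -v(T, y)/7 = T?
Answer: -95 - 3*sqrt(141) ≈ -130.62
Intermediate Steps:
v(T, y) = -7*T
b(N) = 0
o(W) = 2*W
z(F, B) = 0 (z(F, B) = 0*B = 0)
((v(25, 24) + o(40)) + z(-13, -31)) - sqrt(1*143 + 1126) = ((-7*25 + 2*40) + 0) - sqrt(1*143 + 1126) = ((-175 + 80) + 0) - sqrt(143 + 1126) = (-95 + 0) - sqrt(1269) = -95 - 3*sqrt(141)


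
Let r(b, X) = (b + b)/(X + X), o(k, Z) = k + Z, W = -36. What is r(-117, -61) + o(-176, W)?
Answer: -12815/61 ≈ -210.08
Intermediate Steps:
o(k, Z) = Z + k
r(b, X) = b/X (r(b, X) = (2*b)/((2*X)) = (2*b)*(1/(2*X)) = b/X)
r(-117, -61) + o(-176, W) = -117/(-61) + (-36 - 176) = -117*(-1/61) - 212 = 117/61 - 212 = -12815/61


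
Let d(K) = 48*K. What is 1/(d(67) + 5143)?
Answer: 1/8359 ≈ 0.00011963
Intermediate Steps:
1/(d(67) + 5143) = 1/(48*67 + 5143) = 1/(3216 + 5143) = 1/8359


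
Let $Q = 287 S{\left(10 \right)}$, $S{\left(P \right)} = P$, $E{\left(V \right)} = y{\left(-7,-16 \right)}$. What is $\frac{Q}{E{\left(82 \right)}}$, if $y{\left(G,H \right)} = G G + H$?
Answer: $\frac{2870}{33} \approx 86.97$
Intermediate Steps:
$y{\left(G,H \right)} = H + G^{2}$ ($y{\left(G,H \right)} = G^{2} + H = H + G^{2}$)
$E{\left(V \right)} = 33$ ($E{\left(V \right)} = -16 + \left(-7\right)^{2} = -16 + 49 = 33$)
$Q = 2870$ ($Q = 287 \cdot 10 = 2870$)
$\frac{Q}{E{\left(82 \right)}} = \frac{2870}{33}$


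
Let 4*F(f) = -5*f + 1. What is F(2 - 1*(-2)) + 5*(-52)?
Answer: -1059/4 ≈ -264.75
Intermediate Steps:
F(f) = 1/4 - 5*f/4 (F(f) = (-5*f + 1)/4 = (1 - 5*f)/4 = 1/4 - 5*f/4)
F(2 - 1*(-2)) + 5*(-52) = (1/4 - 5*(2 - 1*(-2))/4) + 5*(-52) = (1/4 - 5*(2 + 2)/4) - 260 = (1/4 - 5/4*4) - 260 = (1/4 - 5) - 260 = -19/4 - 260 = -1059/4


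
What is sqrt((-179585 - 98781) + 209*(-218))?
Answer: 6*I*sqrt(8998) ≈ 569.15*I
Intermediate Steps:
sqrt((-179585 - 98781) + 209*(-218)) = sqrt(-278366 - 45562) = sqrt(-323928) = 6*I*sqrt(8998)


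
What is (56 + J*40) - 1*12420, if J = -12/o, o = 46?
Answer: -284612/23 ≈ -12374.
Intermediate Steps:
J = -6/23 (J = -12/46 = -12*1/46 = -6/23 ≈ -0.26087)
(56 + J*40) - 1*12420 = (56 - 6/23*40) - 1*12420 = (56 - 240/23) - 12420 = 1048/23 - 12420 = -284612/23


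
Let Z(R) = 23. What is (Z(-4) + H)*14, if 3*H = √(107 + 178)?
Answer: 322 + 14*√285/3 ≈ 400.78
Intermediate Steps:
H = √285/3 (H = √(107 + 178)/3 = √285/3 ≈ 5.6273)
(Z(-4) + H)*14 = (23 + √285/3)*14 = 322 + 14*√285/3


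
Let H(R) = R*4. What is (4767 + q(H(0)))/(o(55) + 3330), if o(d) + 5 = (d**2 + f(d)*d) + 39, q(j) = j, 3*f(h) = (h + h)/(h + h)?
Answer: 2043/2746 ≈ 0.74399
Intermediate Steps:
H(R) = 4*R
f(h) = 1/3 (f(h) = ((h + h)/(h + h))/3 = ((2*h)/((2*h)))/3 = ((2*h)*(1/(2*h)))/3 = (1/3)*1 = 1/3)
o(d) = 34 + d**2 + d/3 (o(d) = -5 + ((d**2 + d/3) + 39) = -5 + (39 + d**2 + d/3) = 34 + d**2 + d/3)
(4767 + q(H(0)))/(o(55) + 3330) = (4767 + 4*0)/((34 + 55**2 + (1/3)*55) + 3330) = (4767 + 0)/((34 + 3025 + 55/3) + 3330) = 4767/(9232/3 + 3330) = 4767/(19222/3) = 4767*(3/19222) = 2043/2746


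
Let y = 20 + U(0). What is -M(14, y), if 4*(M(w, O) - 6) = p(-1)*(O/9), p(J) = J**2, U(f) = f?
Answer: -59/9 ≈ -6.5556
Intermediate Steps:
y = 20 (y = 20 + 0 = 20)
M(w, O) = 6 + O/36 (M(w, O) = 6 + ((-1)**2*(O/9))/4 = 6 + (1*(O*(1/9)))/4 = 6 + (1*(O/9))/4 = 6 + (O/9)/4 = 6 + O/36)
-M(14, y) = -(6 + (1/36)*20) = -(6 + 5/9) = -1*59/9 = -59/9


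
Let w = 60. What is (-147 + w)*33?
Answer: -2871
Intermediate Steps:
(-147 + w)*33 = (-147 + 60)*33 = -87*33 = -2871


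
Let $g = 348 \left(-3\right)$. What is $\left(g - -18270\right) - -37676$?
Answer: $54902$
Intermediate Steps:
$g = -1044$
$\left(g - -18270\right) - -37676 = \left(-1044 - -18270\right) - -37676 = \left(-1044 + 18270\right) + 37676 = 17226 + 37676 = 54902$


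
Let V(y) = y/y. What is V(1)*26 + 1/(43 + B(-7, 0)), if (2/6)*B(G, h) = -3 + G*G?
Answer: 4707/181 ≈ 26.006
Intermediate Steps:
V(y) = 1
B(G, h) = -9 + 3*G**2 (B(G, h) = 3*(-3 + G*G) = 3*(-3 + G**2) = -9 + 3*G**2)
V(1)*26 + 1/(43 + B(-7, 0)) = 1*26 + 1/(43 + (-9 + 3*(-7)**2)) = 26 + 1/(43 + (-9 + 3*49)) = 26 + 1/(43 + (-9 + 147)) = 26 + 1/(43 + 138) = 26 + 1/181 = 4707/181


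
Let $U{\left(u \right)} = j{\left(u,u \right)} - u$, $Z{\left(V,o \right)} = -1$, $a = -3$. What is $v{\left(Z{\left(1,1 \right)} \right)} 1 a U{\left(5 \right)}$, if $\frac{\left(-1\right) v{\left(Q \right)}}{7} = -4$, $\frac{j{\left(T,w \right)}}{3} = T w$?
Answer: $-5880$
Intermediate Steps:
$j{\left(T,w \right)} = 3 T w$
$v{\left(Q \right)} = 28$ ($v{\left(Q \right)} = \left(-7\right) \left(-4\right) = 28$)
$U{\left(u \right)} = - u + 3 u^{2}$ ($U{\left(u \right)} = 3 u u - u = 3 u^{2} - u = - u + 3 u^{2}$)
$v{\left(Z{\left(1,1 \right)} \right)} 1 a U{\left(5 \right)} = 28 \cdot 1 \left(-3\right) 5 \left(-1 + 3 \cdot 5\right) = 28 \left(-3\right) 5 \left(-1 + 15\right) = - 84 \cdot 5 \cdot 14 = \left(-84\right) 70 = -5880$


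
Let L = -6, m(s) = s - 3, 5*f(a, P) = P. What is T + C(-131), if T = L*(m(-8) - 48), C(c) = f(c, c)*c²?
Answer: -2246321/5 ≈ -4.4926e+5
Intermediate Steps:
f(a, P) = P/5
m(s) = -3 + s
C(c) = c³/5 (C(c) = (c/5)*c² = c³/5)
T = 354 (T = -6*((-3 - 8) - 48) = -6*(-11 - 48) = -6*(-59) = 354)
T + C(-131) = 354 + (⅕)*(-131)³ = 354 + (⅕)*(-2248091) = 354 - 2248091/5 = -2246321/5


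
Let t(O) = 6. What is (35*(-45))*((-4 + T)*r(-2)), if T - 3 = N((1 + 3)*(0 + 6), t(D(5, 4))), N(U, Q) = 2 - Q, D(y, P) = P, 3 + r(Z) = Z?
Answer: -39375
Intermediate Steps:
r(Z) = -3 + Z
T = -1 (T = 3 + (2 - 1*6) = 3 + (2 - 6) = 3 - 4 = -1)
(35*(-45))*((-4 + T)*r(-2)) = (35*(-45))*((-4 - 1)*(-3 - 2)) = -(-7875)*(-5) = -1575*25 = -39375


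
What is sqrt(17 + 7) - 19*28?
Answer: -532 + 2*sqrt(6) ≈ -527.10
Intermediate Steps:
sqrt(17 + 7) - 19*28 = sqrt(24) - 532 = 2*sqrt(6) - 532 = -532 + 2*sqrt(6)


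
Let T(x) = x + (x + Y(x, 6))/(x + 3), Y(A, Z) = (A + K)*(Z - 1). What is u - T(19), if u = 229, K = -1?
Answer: 4511/22 ≈ 205.05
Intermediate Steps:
Y(A, Z) = (-1 + A)*(-1 + Z) (Y(A, Z) = (A - 1)*(Z - 1) = (-1 + A)*(-1 + Z))
T(x) = x + (-5 + 6*x)/(3 + x) (T(x) = x + (x + (1 - x - 1*6 + x*6))/(x + 3) = x + (x + (1 - x - 6 + 6*x))/(3 + x) = x + (x + (-5 + 5*x))/(3 + x) = x + (-5 + 6*x)/(3 + x))
u - T(19) = 229 - (-5 + 19**2 + 9*19)/(3 + 19) = 229 - (-5 + 361 + 171)/22 = 229 - 527/22 = 4511/22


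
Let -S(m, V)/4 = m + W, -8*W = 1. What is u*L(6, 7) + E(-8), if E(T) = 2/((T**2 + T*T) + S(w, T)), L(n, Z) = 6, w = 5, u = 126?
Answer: 164056/217 ≈ 756.02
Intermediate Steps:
W = -1/8 (W = -1/8*1 = -1/8 ≈ -0.12500)
S(m, V) = 1/2 - 4*m (S(m, V) = -4*(m - 1/8) = -4*(-1/8 + m) = 1/2 - 4*m)
E(T) = 2/(-39/2 + 2*T**2) (E(T) = 2/((T**2 + T*T) + (1/2 - 4*5)) = 2/((T**2 + T**2) + (1/2 - 20)) = 2/(2*T**2 - 39/2) = 2/(-39/2 + 2*T**2))
u*L(6, 7) + E(-8) = 126*6 + 4/(-39 + 4*(-8)**2) = 756 + 4/(-39 + 4*64) = 756 + 4/(-39 + 256) = 756 + 4/217 = 164056/217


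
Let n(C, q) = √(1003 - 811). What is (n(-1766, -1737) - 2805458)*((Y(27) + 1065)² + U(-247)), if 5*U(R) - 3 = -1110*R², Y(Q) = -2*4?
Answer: 174313603563836/5 - 497069936*√3/5 ≈ 3.4863e+13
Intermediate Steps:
Y(Q) = -8
n(C, q) = 8*√3 (n(C, q) = √192 = 8*√3)
U(R) = ⅗ - 222*R² (U(R) = ⅗ + (-1110*R²)/5 = ⅗ - 222*R²)
(n(-1766, -1737) - 2805458)*((Y(27) + 1065)² + U(-247)) = (8*√3 - 2805458)*((-8 + 1065)² + (⅗ - 222*(-247)²)) = (-2805458 + 8*√3)*(1057² + (⅗ - 222*61009)) = (-2805458 + 8*√3)*(1117249 + (⅗ - 13543998)) = (-2805458 + 8*√3)*(1117249 - 67719987/5) = (-2805458 + 8*√3)*(-62133742/5) = 174313603563836/5 - 497069936*√3/5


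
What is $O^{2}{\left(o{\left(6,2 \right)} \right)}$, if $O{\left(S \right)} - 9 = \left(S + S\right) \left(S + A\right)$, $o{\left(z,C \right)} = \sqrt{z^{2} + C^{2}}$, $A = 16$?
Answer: $48881 + 11392 \sqrt{10} \approx 84906.0$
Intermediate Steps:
$o{\left(z,C \right)} = \sqrt{C^{2} + z^{2}}$
$O{\left(S \right)} = 9 + 2 S \left(16 + S\right)$ ($O{\left(S \right)} = 9 + \left(S + S\right) \left(S + 16\right) = 9 + 2 S \left(16 + S\right)$)
$O^{2}{\left(o{\left(6,2 \right)} \right)} = \left(9 + 2 \left(\sqrt{2^{2} + 6^{2}}\right)^{2} + 32 \sqrt{2^{2} + 6^{2}}\right)^{2} = \left(9 + 2 \left(\sqrt{4 + 36}\right)^{2} + 32 \sqrt{4 + 36}\right)^{2} = \left(9 + 2 \left(\sqrt{40}\right)^{2} + 32 \sqrt{40}\right)^{2} = \left(9 + 2 \left(2 \sqrt{10}\right)^{2} + 32 \cdot 2 \sqrt{10}\right)^{2} = \left(9 + 2 \cdot 40 + 64 \sqrt{10}\right)^{2} = \left(9 + 80 + 64 \sqrt{10}\right)^{2} = \left(89 + 64 \sqrt{10}\right)^{2}$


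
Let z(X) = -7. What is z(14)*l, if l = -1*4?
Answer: 28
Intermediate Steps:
l = -4
z(14)*l = -7*(-4) = 28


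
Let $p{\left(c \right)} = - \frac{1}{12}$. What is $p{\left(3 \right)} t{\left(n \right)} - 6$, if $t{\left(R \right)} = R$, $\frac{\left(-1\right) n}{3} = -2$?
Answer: $- \frac{13}{2} \approx -6.5$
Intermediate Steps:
$n = 6$ ($n = \left(-3\right) \left(-2\right) = 6$)
$p{\left(c \right)} = - \frac{1}{12}$ ($p{\left(c \right)} = \left(-1\right) \frac{1}{12} = - \frac{1}{12}$)
$p{\left(3 \right)} t{\left(n \right)} - 6 = \left(- \frac{1}{12}\right) 6 - 6 = - \frac{1}{2} - 6 = - \frac{13}{2}$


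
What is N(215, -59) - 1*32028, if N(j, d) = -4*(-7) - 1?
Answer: -32001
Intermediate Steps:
N(j, d) = 27 (N(j, d) = 28 - 1 = 27)
N(215, -59) - 1*32028 = 27 - 1*32028 = 27 - 32028 = -32001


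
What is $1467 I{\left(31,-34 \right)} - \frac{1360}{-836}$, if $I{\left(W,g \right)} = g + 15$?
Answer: $- \frac{5825117}{209} \approx -27871.0$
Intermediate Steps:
$I{\left(W,g \right)} = 15 + g$
$1467 I{\left(31,-34 \right)} - \frac{1360}{-836} = 1467 \left(15 - 34\right) - \frac{1360}{-836} = 1467 \left(-19\right) - - \frac{340}{209} = -27873 + \frac{340}{209} = - \frac{5825117}{209}$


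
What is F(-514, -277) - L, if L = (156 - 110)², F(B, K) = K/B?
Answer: -1087347/514 ≈ -2115.5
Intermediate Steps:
L = 2116 (L = 46² = 2116)
F(-514, -277) - L = -277/(-514) - 1*2116 = -277*(-1/514) - 2116 = 277/514 - 2116 = -1087347/514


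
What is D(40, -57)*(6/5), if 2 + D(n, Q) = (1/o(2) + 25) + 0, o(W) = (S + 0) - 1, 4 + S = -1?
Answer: 137/5 ≈ 27.400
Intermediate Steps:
S = -5 (S = -4 - 1 = -5)
o(W) = -6 (o(W) = (-5 + 0) - 1 = -5 - 1 = -6)
D(n, Q) = 137/6 (D(n, Q) = -2 + ((1/(-6) + 25) + 0) = -2 + ((-⅙ + 25) + 0) = -2 + (149/6 + 0) = -2 + 149/6 = 137/6)
D(40, -57)*(6/5) = 137*(6/5)/6 = 137*(6*(⅕))/6 = (137/6)*(6/5) = 137/5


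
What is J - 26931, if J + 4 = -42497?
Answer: -69432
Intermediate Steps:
J = -42501 (J = -4 - 42497 = -42501)
J - 26931 = -42501 - 26931 = -69432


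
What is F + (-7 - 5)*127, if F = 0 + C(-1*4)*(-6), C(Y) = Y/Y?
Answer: -1530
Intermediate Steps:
C(Y) = 1
F = -6 (F = 0 + 1*(-6) = 0 - 6 = -6)
F + (-7 - 5)*127 = -6 + (-7 - 5)*127 = -6 - 12*127 = -6 - 1524 = -1530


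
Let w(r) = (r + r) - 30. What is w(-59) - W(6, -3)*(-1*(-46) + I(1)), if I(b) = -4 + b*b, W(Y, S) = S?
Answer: -19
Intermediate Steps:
w(r) = -30 + 2*r (w(r) = 2*r - 30 = -30 + 2*r)
I(b) = -4 + b²
w(-59) - W(6, -3)*(-1*(-46) + I(1)) = (-30 + 2*(-59)) - (-3)*(-1*(-46) + (-4 + 1²)) = (-30 - 118) - (-3)*(46 + (-4 + 1)) = -148 - (-3)*(46 - 3) = -148 - (-3)*43 = -148 - 1*(-129) = -148 + 129 = -19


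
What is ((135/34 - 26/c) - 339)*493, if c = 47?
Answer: -15551569/94 ≈ -1.6544e+5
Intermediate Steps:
((135/34 - 26/c) - 339)*493 = ((135/34 - 26/47) - 339)*493 = (5461/1598 - 339)*493 = -536261/1598*493 = -15551569/94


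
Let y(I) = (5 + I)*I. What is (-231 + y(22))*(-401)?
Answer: -145563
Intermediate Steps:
y(I) = I*(5 + I)
(-231 + y(22))*(-401) = (-231 + 22*(5 + 22))*(-401) = (-231 + 22*27)*(-401) = (-231 + 594)*(-401) = 363*(-401) = -145563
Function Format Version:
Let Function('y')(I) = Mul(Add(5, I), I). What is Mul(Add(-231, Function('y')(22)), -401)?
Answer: -145563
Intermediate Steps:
Function('y')(I) = Mul(I, Add(5, I))
Mul(Add(-231, Function('y')(22)), -401) = Mul(Add(-231, Mul(22, Add(5, 22))), -401) = Mul(Add(-231, Mul(22, 27)), -401) = Mul(Add(-231, 594), -401) = Mul(363, -401) = -145563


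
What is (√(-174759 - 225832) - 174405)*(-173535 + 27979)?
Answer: 25385694180 - 145556*I*√400591 ≈ 2.5386e+10 - 9.2126e+7*I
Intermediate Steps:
(√(-174759 - 225832) - 174405)*(-173535 + 27979) = (√(-400591) - 174405)*(-145556) = (I*√400591 - 174405)*(-145556) = (-174405 + I*√400591)*(-145556) = 25385694180 - 145556*I*√400591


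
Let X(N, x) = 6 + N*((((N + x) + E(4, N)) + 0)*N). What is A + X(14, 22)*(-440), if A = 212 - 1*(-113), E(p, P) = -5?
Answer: -2675755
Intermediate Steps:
A = 325 (A = 212 + 113 = 325)
X(N, x) = 6 + N**2*(-5 + N + x) (X(N, x) = 6 + N*((((N + x) - 5) + 0)*N) = 6 + N*(((-5 + N + x) + 0)*N) = 6 + N*((-5 + N + x)*N) = 6 + N*(N*(-5 + N + x)) = 6 + N**2*(-5 + N + x))
A + X(14, 22)*(-440) = 325 + (6 + 14**3 - 5*14**2 + 22*14**2)*(-440) = 325 + (6 + 2744 - 5*196 + 22*196)*(-440) = 325 + (6 + 2744 - 980 + 4312)*(-440) = 325 + 6082*(-440) = 325 - 2676080 = -2675755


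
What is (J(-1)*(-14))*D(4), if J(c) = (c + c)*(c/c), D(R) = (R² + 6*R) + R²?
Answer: 1568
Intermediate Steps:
D(R) = 2*R² + 6*R
J(c) = 2*c (J(c) = (2*c)*1 = 2*c)
(J(-1)*(-14))*D(4) = ((2*(-1))*(-14))*(2*4*(3 + 4)) = (-2*(-14))*(2*4*7) = 28*56 = 1568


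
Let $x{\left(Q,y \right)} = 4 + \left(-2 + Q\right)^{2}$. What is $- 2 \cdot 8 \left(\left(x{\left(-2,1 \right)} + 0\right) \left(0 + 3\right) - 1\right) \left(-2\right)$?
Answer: $1888$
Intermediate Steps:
$- 2 \cdot 8 \left(\left(x{\left(-2,1 \right)} + 0\right) \left(0 + 3\right) - 1\right) \left(-2\right) = - 2 \cdot 8 \left(\left(\left(4 + \left(-2 - 2\right)^{2}\right) + 0\right) \left(0 + 3\right) - 1\right) \left(-2\right) = - 2 \cdot 8 \left(\left(\left(4 + \left(-4\right)^{2}\right) + 0\right) 3 - 1\right) \left(-2\right) = - 2 \cdot 8 \left(\left(\left(4 + 16\right) + 0\right) 3 - 1\right) \left(-2\right) = - 2 \cdot 8 \left(\left(20 + 0\right) 3 - 1\right) \left(-2\right) = - 2 \cdot 8 \left(20 \cdot 3 - 1\right) \left(-2\right) = - 2 \cdot 8 \left(60 - 1\right) \left(-2\right) = - 2 \cdot 8 \cdot 59 \left(-2\right) = - 2 \cdot 8 \left(-118\right) = \left(-2\right) \left(-944\right) = 1888$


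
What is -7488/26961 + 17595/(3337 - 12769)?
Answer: -20185393/9418376 ≈ -2.1432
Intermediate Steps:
-7488/26961 + 17595/(3337 - 12769) = -7488*1/26961 + 17595/(-9432) = -2496/8987 + 17595*(-1/9432) = -2496/8987 - 1955/1048 = -20185393/9418376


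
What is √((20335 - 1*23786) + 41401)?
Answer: 5*√1518 ≈ 194.81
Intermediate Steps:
√((20335 - 1*23786) + 41401) = √((20335 - 23786) + 41401) = √(-3451 + 41401) = √37950 = 5*√1518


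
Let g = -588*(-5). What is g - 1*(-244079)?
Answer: 247019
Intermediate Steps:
g = 2940
g - 1*(-244079) = 2940 - 1*(-244079) = 2940 + 244079 = 247019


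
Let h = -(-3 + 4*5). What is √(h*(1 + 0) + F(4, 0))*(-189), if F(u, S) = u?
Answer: -189*I*√13 ≈ -681.45*I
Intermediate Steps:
h = -17 (h = -(-3 + 20) = -1*17 = -17)
√(h*(1 + 0) + F(4, 0))*(-189) = √(-17*(1 + 0) + 4)*(-189) = √(-17*1 + 4)*(-189) = √(-17 + 4)*(-189) = √(-13)*(-189) = (I*√13)*(-189) = -189*I*√13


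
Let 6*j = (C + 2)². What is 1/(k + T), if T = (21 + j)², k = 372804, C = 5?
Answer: 36/13451569 ≈ 2.6763e-6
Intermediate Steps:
j = 49/6 (j = (5 + 2)²/6 = (⅙)*7² = (⅙)*49 = 49/6 ≈ 8.1667)
T = 30625/36 (T = (21 + 49/6)² = (175/6)² = 30625/36 ≈ 850.69)
1/(k + T) = 1/(372804 + 30625/36) = 1/(13451569/36) = 36/13451569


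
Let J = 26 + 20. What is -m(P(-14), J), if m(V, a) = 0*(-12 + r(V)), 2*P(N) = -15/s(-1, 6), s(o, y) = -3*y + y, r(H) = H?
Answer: 0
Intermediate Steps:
s(o, y) = -2*y
J = 46
P(N) = 5/8 (P(N) = (-15/((-2*6)))/2 = (-15/(-12))/2 = (-15*(-1/12))/2 = (½)*(5/4) = 5/8)
m(V, a) = 0 (m(V, a) = 0*(-12 + V) = 0)
-m(P(-14), J) = -1*0 = 0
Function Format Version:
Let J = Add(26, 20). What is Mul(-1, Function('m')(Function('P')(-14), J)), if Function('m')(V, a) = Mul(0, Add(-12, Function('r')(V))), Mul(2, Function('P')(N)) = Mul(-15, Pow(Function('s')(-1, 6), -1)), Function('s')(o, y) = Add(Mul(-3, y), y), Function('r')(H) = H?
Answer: 0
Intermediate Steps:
Function('s')(o, y) = Mul(-2, y)
J = 46
Function('P')(N) = Rational(5, 8) (Function('P')(N) = Mul(Rational(1, 2), Mul(-15, Pow(Mul(-2, 6), -1))) = Mul(Rational(1, 2), Mul(-15, Pow(-12, -1))) = Mul(Rational(1, 2), Mul(-15, Rational(-1, 12))) = Mul(Rational(1, 2), Rational(5, 4)) = Rational(5, 8))
Function('m')(V, a) = 0 (Function('m')(V, a) = Mul(0, Add(-12, V)) = 0)
Mul(-1, Function('m')(Function('P')(-14), J)) = Mul(-1, 0) = 0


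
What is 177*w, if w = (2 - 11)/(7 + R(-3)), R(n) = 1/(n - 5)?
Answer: -12744/55 ≈ -231.71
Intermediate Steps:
R(n) = 1/(-5 + n)
w = -72/55 (w = (2 - 11)/(7 + 1/(-5 - 3)) = -9/(7 + 1/(-8)) = -9/(7 - ⅛) = -9/55/8 = -9*8/55 = -72/55 ≈ -1.3091)
177*w = 177*(-72/55) = -12744/55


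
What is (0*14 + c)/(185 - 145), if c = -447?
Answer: -447/40 ≈ -11.175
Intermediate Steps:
(0*14 + c)/(185 - 145) = (0*14 - 447)/(185 - 145) = (0 - 447)/40 = (1/40)*(-447) = -447/40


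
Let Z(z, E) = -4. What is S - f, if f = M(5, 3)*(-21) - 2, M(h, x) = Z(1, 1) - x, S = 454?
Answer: 309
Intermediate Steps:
M(h, x) = -4 - x
f = 145 (f = (-4 - 1*3)*(-21) - 2 = (-4 - 3)*(-21) - 2 = -7*(-21) - 2 = 147 - 2 = 145)
S - f = 454 - 1*145 = 454 - 145 = 309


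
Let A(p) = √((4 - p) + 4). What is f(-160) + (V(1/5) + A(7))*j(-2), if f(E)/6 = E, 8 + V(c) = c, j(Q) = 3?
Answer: -4902/5 ≈ -980.40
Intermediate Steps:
V(c) = -8 + c
f(E) = 6*E
A(p) = √(8 - p)
f(-160) + (V(1/5) + A(7))*j(-2) = 6*(-160) + ((-8 + 1/5) + √(8 - 1*7))*3 = -960 + ((-8 + ⅕) + √(8 - 7))*3 = -960 + (-39/5 + √1)*3 = -960 + (-39/5 + 1)*3 = -960 - 34/5*3 = -960 - 102/5 = -4902/5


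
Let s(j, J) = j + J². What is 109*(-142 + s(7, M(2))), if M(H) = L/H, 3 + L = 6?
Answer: -57879/4 ≈ -14470.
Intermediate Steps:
L = 3 (L = -3 + 6 = 3)
M(H) = 3/H
109*(-142 + s(7, M(2))) = 109*(-142 + (7 + (3/2)²)) = 109*(-142 + (7 + 9/4)) = 109*(-142 + 37/4) = 109*(-531/4) = -57879/4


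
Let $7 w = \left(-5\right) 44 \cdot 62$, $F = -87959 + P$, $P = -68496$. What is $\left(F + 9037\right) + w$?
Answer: $- \frac{1045566}{7} \approx -1.4937 \cdot 10^{5}$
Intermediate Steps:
$F = -156455$ ($F = -87959 - 68496 = -156455$)
$w = - \frac{13640}{7}$ ($w = \frac{\left(-5\right) 44 \cdot 62}{7} = \frac{\left(-220\right) 62}{7} = \frac{1}{7} \left(-13640\right) = - \frac{13640}{7} \approx -1948.6$)
$\left(F + 9037\right) + w = \left(-156455 + 9037\right) - \frac{13640}{7} = -147418 - \frac{13640}{7} = - \frac{1045566}{7}$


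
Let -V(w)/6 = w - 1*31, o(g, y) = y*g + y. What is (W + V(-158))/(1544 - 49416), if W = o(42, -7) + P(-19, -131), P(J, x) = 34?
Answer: -51/2816 ≈ -0.018111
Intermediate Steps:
o(g, y) = y + g*y (o(g, y) = g*y + y = y + g*y)
V(w) = 186 - 6*w (V(w) = -6*(w - 1*31) = -6*(w - 31) = -6*(-31 + w) = 186 - 6*w)
W = -267 (W = -7*(1 + 42) + 34 = -7*43 + 34 = -301 + 34 = -267)
(W + V(-158))/(1544 - 49416) = (-267 + (186 - 6*(-158)))/(1544 - 49416) = (-267 + (186 + 948))/(-47872) = (-267 + 1134)*(-1/47872) = 867*(-1/47872) = -51/2816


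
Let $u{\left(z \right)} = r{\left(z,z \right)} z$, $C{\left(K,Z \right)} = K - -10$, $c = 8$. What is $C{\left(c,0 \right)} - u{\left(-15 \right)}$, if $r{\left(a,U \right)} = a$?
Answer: $-207$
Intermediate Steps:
$C{\left(K,Z \right)} = 10 + K$ ($C{\left(K,Z \right)} = K + 10 = 10 + K$)
$u{\left(z \right)} = z^{2}$ ($u{\left(z \right)} = z z = z^{2}$)
$C{\left(c,0 \right)} - u{\left(-15 \right)} = \left(10 + 8\right) - \left(-15\right)^{2} = 18 - 225 = -207$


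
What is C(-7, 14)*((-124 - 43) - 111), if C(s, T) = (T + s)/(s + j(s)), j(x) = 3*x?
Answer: 139/2 ≈ 69.500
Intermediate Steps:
C(s, T) = (T + s)/(4*s) (C(s, T) = (T + s)/(s + 3*s) = (T + s)/((4*s)) = (T + s)*(1/(4*s)) = (T + s)/(4*s))
C(-7, 14)*((-124 - 43) - 111) = ((¼)*(14 - 7)/(-7))*((-124 - 43) - 111) = ((¼)*(-⅐)*7)*(-167 - 111) = -¼*(-278) = 139/2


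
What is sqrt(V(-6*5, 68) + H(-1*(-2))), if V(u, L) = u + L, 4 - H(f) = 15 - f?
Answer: sqrt(29) ≈ 5.3852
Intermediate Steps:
H(f) = -11 + f (H(f) = 4 - (15 - f) = 4 + (-15 + f) = -11 + f)
V(u, L) = L + u
sqrt(V(-6*5, 68) + H(-1*(-2))) = sqrt((68 - 6*5) + (-11 - 1*(-2))) = sqrt((68 - 30) + (-11 + 2)) = sqrt(38 - 9) = sqrt(29)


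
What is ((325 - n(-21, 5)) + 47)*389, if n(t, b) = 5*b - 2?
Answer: 135761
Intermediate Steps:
n(t, b) = -2 + 5*b
((325 - n(-21, 5)) + 47)*389 = ((325 - (-2 + 5*5)) + 47)*389 = ((325 - (-2 + 25)) + 47)*389 = ((325 - 1*23) + 47)*389 = ((325 - 23) + 47)*389 = (302 + 47)*389 = 349*389 = 135761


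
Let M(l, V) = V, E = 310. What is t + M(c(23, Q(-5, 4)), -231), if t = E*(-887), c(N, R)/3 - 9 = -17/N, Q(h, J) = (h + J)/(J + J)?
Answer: -275201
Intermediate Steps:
Q(h, J) = (J + h)/(2*J) (Q(h, J) = (J + h)/((2*J)) = (J + h)*(1/(2*J)) = (J + h)/(2*J))
c(N, R) = 27 - 51/N (c(N, R) = 27 + 3*(-17/N) = 27 - 51/N)
t = -274970 (t = 310*(-887) = -274970)
t + M(c(23, Q(-5, 4)), -231) = -274970 - 231 = -275201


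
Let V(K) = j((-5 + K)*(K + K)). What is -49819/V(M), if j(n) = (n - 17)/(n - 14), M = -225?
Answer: -5155569034/103483 ≈ -49820.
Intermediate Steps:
j(n) = (-17 + n)/(-14 + n)
V(K) = (-17 + 2*K*(-5 + K))/(-14 + 2*K*(-5 + K)) (V(K) = (-17 + (-5 + K)*(K + K))/(-14 + (-5 + K)*(K + K)) = (-17 + (-5 + K)*(2*K))/(-14 + (-5 + K)*(2*K)) = (-17 + 2*K*(-5 + K))/(-14 + 2*K*(-5 + K)))
-49819/V(M) = -49819*(-7 - 225*(-5 - 225))/(-17/2 - 225*(-5 - 225)) = -49819*(-7 - 225*(-230))/(-17/2 - 225*(-230)) = -49819*(-7 + 51750)/(-17/2 + 51750) = -49819/((103483/2)/51743) = -49819/((1/51743)*(103483/2)) = -49819/103483/103486 = -49819*103486/103483 = -5155569034/103483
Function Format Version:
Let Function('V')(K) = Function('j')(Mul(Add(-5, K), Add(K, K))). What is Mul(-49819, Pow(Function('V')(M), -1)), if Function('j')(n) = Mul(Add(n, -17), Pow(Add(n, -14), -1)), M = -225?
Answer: Rational(-5155569034, 103483) ≈ -49820.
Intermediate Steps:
Function('j')(n) = Mul(Pow(Add(-14, n), -1), Add(-17, n)) (Function('j')(n) = Mul(Add(-17, n), Pow(Add(-14, n), -1)) = Mul(Pow(Add(-14, n), -1), Add(-17, n)))
Function('V')(K) = Mul(Pow(Add(-14, Mul(2, K, Add(-5, K))), -1), Add(-17, Mul(2, K, Add(-5, K)))) (Function('V')(K) = Mul(Pow(Add(-14, Mul(Add(-5, K), Add(K, K))), -1), Add(-17, Mul(Add(-5, K), Add(K, K)))) = Mul(Pow(Add(-14, Mul(Add(-5, K), Mul(2, K))), -1), Add(-17, Mul(Add(-5, K), Mul(2, K)))) = Mul(Pow(Add(-14, Mul(2, K, Add(-5, K))), -1), Add(-17, Mul(2, K, Add(-5, K)))))
Mul(-49819, Pow(Function('V')(M), -1)) = Mul(-49819, Pow(Mul(Pow(Add(-7, Mul(-225, Add(-5, -225))), -1), Add(Rational(-17, 2), Mul(-225, Add(-5, -225)))), -1)) = Mul(-49819, Pow(Mul(Pow(Add(-7, Mul(-225, -230)), -1), Add(Rational(-17, 2), Mul(-225, -230))), -1)) = Mul(-49819, Pow(Mul(Pow(Add(-7, 51750), -1), Add(Rational(-17, 2), 51750)), -1)) = Mul(-49819, Pow(Mul(Pow(51743, -1), Rational(103483, 2)), -1)) = Mul(-49819, Pow(Mul(Rational(1, 51743), Rational(103483, 2)), -1)) = Mul(-49819, Pow(Rational(103483, 103486), -1)) = Mul(-49819, Rational(103486, 103483)) = Rational(-5155569034, 103483)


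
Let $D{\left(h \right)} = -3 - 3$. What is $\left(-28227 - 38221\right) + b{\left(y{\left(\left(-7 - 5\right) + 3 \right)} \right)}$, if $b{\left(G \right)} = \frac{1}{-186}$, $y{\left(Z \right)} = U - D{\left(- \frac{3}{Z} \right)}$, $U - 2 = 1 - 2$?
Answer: $- \frac{12359329}{186} \approx -66448.0$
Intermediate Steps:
$D{\left(h \right)} = -6$ ($D{\left(h \right)} = -3 - 3 = -6$)
$U = 1$ ($U = 2 + \left(1 - 2\right) = 2 - 1 = 1$)
$y{\left(Z \right)} = 7$ ($y{\left(Z \right)} = 1 - -6 = 1 + 6 = 7$)
$b{\left(G \right)} = - \frac{1}{186}$
$\left(-28227 - 38221\right) + b{\left(y{\left(\left(-7 - 5\right) + 3 \right)} \right)} = \left(-28227 - 38221\right) - \frac{1}{186} = -66448 - \frac{1}{186} = - \frac{12359329}{186}$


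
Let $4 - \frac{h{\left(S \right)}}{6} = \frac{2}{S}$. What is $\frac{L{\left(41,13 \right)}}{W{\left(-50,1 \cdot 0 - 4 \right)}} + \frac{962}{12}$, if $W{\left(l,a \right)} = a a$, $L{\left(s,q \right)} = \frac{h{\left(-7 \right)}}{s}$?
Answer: $\frac{276229}{3444} \approx 80.206$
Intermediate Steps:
$h{\left(S \right)} = 24 - \frac{12}{S}$ ($h{\left(S \right)} = 24 - 6 \frac{2}{S} = 24 - \frac{12}{S}$)
$L{\left(s,q \right)} = \frac{180}{7 s}$ ($L{\left(s,q \right)} = \frac{24 - \frac{12}{-7}}{s} = \frac{24 - - \frac{12}{7}}{s} = \frac{24 + \frac{12}{7}}{s} = \frac{180}{7 s}$)
$W{\left(l,a \right)} = a^{2}$
$\frac{L{\left(41,13 \right)}}{W{\left(-50,1 \cdot 0 - 4 \right)}} + \frac{962}{12} = \frac{\frac{180}{7} \cdot \frac{1}{41}}{\left(1 \cdot 0 - 4\right)^{2}} + \frac{962}{12} = \frac{\frac{180}{7} \cdot \frac{1}{41}}{\left(0 - 4\right)^{2}} + 962 \cdot \frac{1}{12} = \frac{180}{287 \left(-4\right)^{2}} + \frac{481}{6} = \frac{180}{287 \cdot 16} + \frac{481}{6} = \frac{180}{287} \cdot \frac{1}{16} + \frac{481}{6} = \frac{45}{1148} + \frac{481}{6} = \frac{276229}{3444}$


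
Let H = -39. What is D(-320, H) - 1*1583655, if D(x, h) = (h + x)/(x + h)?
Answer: -1583654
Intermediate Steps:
D(x, h) = 1 (D(x, h) = (h + x)/(h + x) = 1)
D(-320, H) - 1*1583655 = 1 - 1*1583655 = 1 - 1583655 = -1583654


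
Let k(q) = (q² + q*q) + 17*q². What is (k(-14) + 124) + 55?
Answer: 3903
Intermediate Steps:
k(q) = 19*q² (k(q) = (q² + q²) + 17*q² = 2*q² + 17*q² = 19*q²)
(k(-14) + 124) + 55 = (19*(-14)² + 124) + 55 = (19*196 + 124) + 55 = (3724 + 124) + 55 = 3848 + 55 = 3903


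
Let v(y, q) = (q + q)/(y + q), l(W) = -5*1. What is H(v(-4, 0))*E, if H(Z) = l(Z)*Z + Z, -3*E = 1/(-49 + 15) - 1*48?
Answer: 0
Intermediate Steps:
l(W) = -5
v(y, q) = 2*q/(q + y) (v(y, q) = (2*q)/(q + y) = 2*q/(q + y))
E = 1633/102 (E = -(1/(-49 + 15) - 1*48)/3 = -(1/(-34) - 48)/3 = -(-1/34 - 48)/3 = -1/3*(-1633/34) = 1633/102 ≈ 16.010)
H(Z) = -4*Z (H(Z) = -5*Z + Z = -4*Z)
H(v(-4, 0))*E = -8*0/(0 - 4)*(1633/102) = -8*0/(-4)*(1633/102) = -8*0*(-1)/4*(1633/102) = -4*0*(1633/102) = 0*(1633/102) = 0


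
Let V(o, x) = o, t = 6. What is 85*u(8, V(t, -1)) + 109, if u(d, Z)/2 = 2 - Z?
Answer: -571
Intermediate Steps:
u(d, Z) = 4 - 2*Z (u(d, Z) = 2*(2 - Z) = 4 - 2*Z)
85*u(8, V(t, -1)) + 109 = 85*(4 - 2*6) + 109 = 85*(4 - 12) + 109 = 85*(-8) + 109 = -680 + 109 = -571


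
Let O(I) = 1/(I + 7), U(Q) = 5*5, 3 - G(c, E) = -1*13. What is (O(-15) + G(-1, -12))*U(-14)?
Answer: 3175/8 ≈ 396.88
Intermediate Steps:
G(c, E) = 16 (G(c, E) = 3 - (-1)*13 = 3 - 1*(-13) = 3 + 13 = 16)
U(Q) = 25
O(I) = 1/(7 + I)
(O(-15) + G(-1, -12))*U(-14) = (1/(7 - 15) + 16)*25 = (1/(-8) + 16)*25 = (-1/8 + 16)*25 = (127/8)*25 = 3175/8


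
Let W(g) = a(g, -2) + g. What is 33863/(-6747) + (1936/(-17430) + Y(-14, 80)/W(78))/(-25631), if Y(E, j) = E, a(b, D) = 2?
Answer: -1344729338361/267929865112 ≈ -5.0190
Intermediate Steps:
W(g) = 2 + g
33863/(-6747) + (1936/(-17430) + Y(-14, 80)/W(78))/(-25631) = 33863/(-6747) + (1936/(-17430) - 14/(2 + 78))/(-25631) = 33863*(-1/6747) + (1936*(-1/17430) - 14/80)*(-1/25631) = -33863/6747 + (-968/8715 - 14*1/80)*(-1/25631) = -33863/6747 + (-968/8715 - 7/40)*(-1/25631) = -33863/6747 - 3989/13944*(-1/25631) = -33863/6747 + 3989/357398664 = -1344729338361/267929865112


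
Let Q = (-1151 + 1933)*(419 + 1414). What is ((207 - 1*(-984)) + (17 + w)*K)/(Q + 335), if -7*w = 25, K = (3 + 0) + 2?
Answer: 8807/10036187 ≈ 0.00087752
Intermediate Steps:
K = 5 (K = 3 + 2 = 5)
Q = 1433406 (Q = 782*1833 = 1433406)
w = -25/7 (w = -1/7*25 = -25/7 ≈ -3.5714)
((207 - 1*(-984)) + (17 + w)*K)/(Q + 335) = ((207 - 1*(-984)) + (17 - 25/7)*5)/(1433406 + 335) = ((207 + 984) + (94/7)*5)/1433741 = (1191 + 470/7)*(1/1433741) = (8807/7)*(1/1433741) = 8807/10036187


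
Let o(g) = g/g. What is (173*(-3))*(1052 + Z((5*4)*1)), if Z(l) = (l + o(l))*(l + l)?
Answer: -981948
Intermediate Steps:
o(g) = 1
Z(l) = 2*l*(1 + l) (Z(l) = (l + 1)*(l + l) = (1 + l)*(2*l) = 2*l*(1 + l))
(173*(-3))*(1052 + Z((5*4)*1)) = (173*(-3))*(1052 + 2*((5*4)*1)*(1 + (5*4)*1)) = -519*(1052 + 2*(20*1)*(1 + 20*1)) = -519*(1052 + 2*20*(1 + 20)) = -519*(1052 + 2*20*21) = -519*(1052 + 840) = -519*1892 = -981948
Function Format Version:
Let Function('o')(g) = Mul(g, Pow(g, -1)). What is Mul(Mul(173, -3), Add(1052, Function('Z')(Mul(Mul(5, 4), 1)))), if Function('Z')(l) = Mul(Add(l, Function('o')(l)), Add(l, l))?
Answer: -981948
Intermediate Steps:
Function('o')(g) = 1
Function('Z')(l) = Mul(2, l, Add(1, l)) (Function('Z')(l) = Mul(Add(l, 1), Add(l, l)) = Mul(Add(1, l), Mul(2, l)) = Mul(2, l, Add(1, l)))
Mul(Mul(173, -3), Add(1052, Function('Z')(Mul(Mul(5, 4), 1)))) = Mul(Mul(173, -3), Add(1052, Mul(2, Mul(Mul(5, 4), 1), Add(1, Mul(Mul(5, 4), 1))))) = Mul(-519, Add(1052, Mul(2, Mul(20, 1), Add(1, Mul(20, 1))))) = Mul(-519, Add(1052, Mul(2, 20, Add(1, 20)))) = Mul(-519, Add(1052, Mul(2, 20, 21))) = Mul(-519, Add(1052, 840)) = Mul(-519, 1892) = -981948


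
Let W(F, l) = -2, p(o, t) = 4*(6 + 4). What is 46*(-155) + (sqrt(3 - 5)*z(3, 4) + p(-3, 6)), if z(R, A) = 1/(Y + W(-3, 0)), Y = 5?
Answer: -7090 + I*sqrt(2)/3 ≈ -7090.0 + 0.4714*I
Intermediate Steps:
p(o, t) = 40 (p(o, t) = 4*10 = 40)
z(R, A) = 1/3 (z(R, A) = 1/(5 - 2) = 1/3)
46*(-155) + (sqrt(3 - 5)*z(3, 4) + p(-3, 6)) = 46*(-155) + (sqrt(3 - 5)*(1/3) + 40) = -7130 + (sqrt(-2)*(1/3) + 40) = -7130 + ((I*sqrt(2))*(1/3) + 40) = -7130 + (I*sqrt(2)/3 + 40) = -7130 + (40 + I*sqrt(2)/3) = -7090 + I*sqrt(2)/3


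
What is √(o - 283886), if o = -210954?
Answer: 2*I*√123710 ≈ 703.45*I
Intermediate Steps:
√(o - 283886) = √(-210954 - 283886) = √(-494840) = 2*I*√123710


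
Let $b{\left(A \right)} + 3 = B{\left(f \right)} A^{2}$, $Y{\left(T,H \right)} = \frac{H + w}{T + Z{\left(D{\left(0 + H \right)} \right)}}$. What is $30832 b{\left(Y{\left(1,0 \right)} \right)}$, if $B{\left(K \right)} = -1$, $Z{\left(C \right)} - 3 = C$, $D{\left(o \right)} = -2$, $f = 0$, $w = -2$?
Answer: $-123328$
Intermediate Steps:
$Z{\left(C \right)} = 3 + C$
$Y{\left(T,H \right)} = \frac{-2 + H}{1 + T}$ ($Y{\left(T,H \right)} = \frac{H - 2}{T + \left(3 - 2\right)} = \frac{-2 + H}{T + 1} = \frac{-2 + H}{1 + T}$)
$b{\left(A \right)} = -3 - A^{2}$
$30832 b{\left(Y{\left(1,0 \right)} \right)} = 30832 \left(-3 - \left(\frac{-2 + 0}{1 + 1}\right)^{2}\right) = 30832 \left(-3 - \left(\frac{1}{2} \left(-2\right)\right)^{2}\right) = 30832 \left(-3 - \left(-1\right)^{2}\right) = 30832 \left(-3 - 1\right) = 30832 \left(-4\right) = -123328$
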